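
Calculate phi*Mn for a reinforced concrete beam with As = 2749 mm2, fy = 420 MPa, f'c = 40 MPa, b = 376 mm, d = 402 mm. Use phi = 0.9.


a = As * fy / (0.85 * f'c * b)
= 2749 * 420 / (0.85 * 40 * 376)
= 90.3145 mm
Mn = As * fy * (d - a/2) / 10^6
= 412.0035 kN-m
phi*Mn = 0.9 * 412.0035 = 370.8 kN-m

370.8


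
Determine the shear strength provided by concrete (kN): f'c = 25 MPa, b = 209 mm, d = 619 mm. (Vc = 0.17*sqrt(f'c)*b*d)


Vc = 0.17 * sqrt(25) * 209 * 619 / 1000
= 109.97 kN

109.97


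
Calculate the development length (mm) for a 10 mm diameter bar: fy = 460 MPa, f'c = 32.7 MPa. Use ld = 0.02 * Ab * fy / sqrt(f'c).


Ab = pi * 10^2 / 4 = 78.54 mm2
ld = 0.02 * 78.54 * 460 / sqrt(32.7)
= 126.4 mm

126.4


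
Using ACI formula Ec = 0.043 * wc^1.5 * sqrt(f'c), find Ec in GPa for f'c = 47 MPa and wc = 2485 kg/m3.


Ec = 0.043 * 2485^1.5 * sqrt(47) / 1000
= 36.52 GPa

36.52


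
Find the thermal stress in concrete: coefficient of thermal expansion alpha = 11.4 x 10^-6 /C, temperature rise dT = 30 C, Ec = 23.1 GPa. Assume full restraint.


sigma = alpha * dT * Ec
= 11.4e-6 * 30 * 23.1 * 1000
= 7.9 MPa

7.9


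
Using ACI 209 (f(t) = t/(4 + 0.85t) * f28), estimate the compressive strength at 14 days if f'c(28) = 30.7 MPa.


f(14) = 14 / (4 + 0.85 * 14) * 30.7
= 14 / 15.9 * 30.7
= 27.03 MPa

27.03


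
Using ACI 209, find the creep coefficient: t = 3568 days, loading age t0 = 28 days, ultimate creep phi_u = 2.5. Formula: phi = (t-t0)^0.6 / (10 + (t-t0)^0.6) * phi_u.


dt = 3568 - 28 = 3540
phi = 3540^0.6 / (10 + 3540^0.6) * 2.5
= 2.327

2.327


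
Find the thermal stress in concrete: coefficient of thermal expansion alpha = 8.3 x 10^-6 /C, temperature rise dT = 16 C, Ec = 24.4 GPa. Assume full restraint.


sigma = alpha * dT * Ec
= 8.3e-6 * 16 * 24.4 * 1000
= 3.24 MPa

3.24


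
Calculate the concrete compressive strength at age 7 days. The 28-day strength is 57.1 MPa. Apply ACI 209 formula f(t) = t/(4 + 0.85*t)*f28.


f(7) = 7 / (4 + 0.85 * 7) * 57.1
= 7 / 9.95 * 57.1
= 40.17 MPa

40.17


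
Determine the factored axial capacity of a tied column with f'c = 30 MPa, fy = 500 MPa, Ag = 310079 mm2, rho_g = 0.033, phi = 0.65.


Ast = rho * Ag = 0.033 * 310079 = 10232.607 mm2
phi*Pn = 0.65 * 0.80 * (0.85 * 30 * (310079 - 10232.607) + 500 * 10232.607) / 1000
= 6636.44 kN

6636.44


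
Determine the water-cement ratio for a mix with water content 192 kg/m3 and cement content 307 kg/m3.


w/c = water / cement
w/c = 192 / 307 = 0.625

0.625


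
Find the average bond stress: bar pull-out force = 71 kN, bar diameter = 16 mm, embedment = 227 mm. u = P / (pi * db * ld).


u = P / (pi * db * ld)
= 71 * 1000 / (pi * 16 * 227)
= 6.222 MPa

6.222


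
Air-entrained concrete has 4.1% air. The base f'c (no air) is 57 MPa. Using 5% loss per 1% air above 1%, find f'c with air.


Strength loss = (4.1 - 1) * 5 = 15.5%
f'c = 57 * (1 - 15.5/100)
= 48.16 MPa

48.16


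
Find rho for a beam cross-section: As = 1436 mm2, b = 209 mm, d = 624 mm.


rho = As / (b * d)
= 1436 / (209 * 624)
= 0.011

0.011


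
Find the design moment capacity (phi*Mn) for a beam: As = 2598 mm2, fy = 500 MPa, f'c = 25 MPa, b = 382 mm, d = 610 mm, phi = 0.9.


a = As * fy / (0.85 * f'c * b)
= 2598 * 500 / (0.85 * 25 * 382)
= 160.0246 mm
Mn = As * fy * (d - a/2) / 10^6
= 688.454 kN-m
phi*Mn = 0.9 * 688.454 = 619.61 kN-m

619.61


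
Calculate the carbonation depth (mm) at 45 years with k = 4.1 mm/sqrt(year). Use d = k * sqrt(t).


depth = k * sqrt(t)
= 4.1 * sqrt(45)
= 27.5 mm

27.5


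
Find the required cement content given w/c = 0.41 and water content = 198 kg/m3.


Cement = water / (w/c)
= 198 / 0.41
= 482.9 kg/m3

482.9


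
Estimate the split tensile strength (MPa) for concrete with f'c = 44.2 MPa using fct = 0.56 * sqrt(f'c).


fct = 0.56 * sqrt(44.2)
= 0.56 * 6.648
= 3.723 MPa

3.723


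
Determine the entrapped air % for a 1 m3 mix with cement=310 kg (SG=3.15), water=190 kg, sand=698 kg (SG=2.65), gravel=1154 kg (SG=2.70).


Vol cement = 310 / (3.15 * 1000) = 0.098413 m3
Vol water = 190 / 1000 = 0.19 m3
Vol sand = 698 / (2.65 * 1000) = 0.263396 m3
Vol gravel = 1154 / (2.70 * 1000) = 0.427407 m3
Total solid + water volume = 0.979216 m3
Air = (1 - 0.979216) * 100 = 2.08%

2.08


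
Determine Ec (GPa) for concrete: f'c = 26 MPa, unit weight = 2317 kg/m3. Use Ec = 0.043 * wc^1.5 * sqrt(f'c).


Ec = 0.043 * 2317^1.5 * sqrt(26) / 1000
= 24.45 GPa

24.45


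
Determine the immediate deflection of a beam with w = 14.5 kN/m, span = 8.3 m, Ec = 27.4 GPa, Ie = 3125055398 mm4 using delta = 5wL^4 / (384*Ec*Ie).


Convert: L = 8.3 m = 8300 mm, Ec = 27.4 GPa = 27400 MPa
delta = 5 * 14.5 * 8300^4 / (384 * 27400 * 3125055398)
= 10.46 mm

10.46


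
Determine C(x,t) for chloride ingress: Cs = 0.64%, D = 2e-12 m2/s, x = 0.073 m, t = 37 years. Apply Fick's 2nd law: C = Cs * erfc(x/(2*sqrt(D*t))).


t_seconds = 37 * 365.25 * 24 * 3600 = 1167631200.0 s
arg = 0.073 / (2 * sqrt(2e-12 * 1167631200.0))
= 0.7553
erfc(0.7553) = 0.2854
C = 0.64 * 0.2854 = 0.1827%

0.1827


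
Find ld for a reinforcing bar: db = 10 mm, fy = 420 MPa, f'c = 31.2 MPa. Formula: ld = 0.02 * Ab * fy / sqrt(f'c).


Ab = pi * 10^2 / 4 = 78.54 mm2
ld = 0.02 * 78.54 * 420 / sqrt(31.2)
= 118.1 mm

118.1


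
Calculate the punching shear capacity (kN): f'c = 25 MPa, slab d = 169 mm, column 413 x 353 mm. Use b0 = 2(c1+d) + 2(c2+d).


b0 = 2*(413 + 169) + 2*(353 + 169) = 2208 mm
Vc = 0.33 * sqrt(25) * 2208 * 169 / 1000
= 615.7 kN

615.7


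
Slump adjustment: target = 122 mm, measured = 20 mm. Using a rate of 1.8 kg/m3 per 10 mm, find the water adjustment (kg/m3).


Difference = 122 - 20 = 102 mm
Water adjustment = 102 * 1.8 / 10 = 18.4 kg/m3

18.4


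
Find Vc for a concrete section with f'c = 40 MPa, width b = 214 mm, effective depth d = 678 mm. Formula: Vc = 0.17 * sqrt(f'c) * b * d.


Vc = 0.17 * sqrt(40) * 214 * 678 / 1000
= 156.0 kN

156.0


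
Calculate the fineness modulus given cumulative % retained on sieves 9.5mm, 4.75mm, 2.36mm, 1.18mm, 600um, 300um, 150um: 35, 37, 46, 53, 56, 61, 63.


FM = sum(cumulative % retained) / 100
= 351 / 100
= 3.51

3.51


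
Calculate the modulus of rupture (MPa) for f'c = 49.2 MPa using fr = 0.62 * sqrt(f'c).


fr = 0.62 * sqrt(49.2)
= 4.349 MPa

4.349


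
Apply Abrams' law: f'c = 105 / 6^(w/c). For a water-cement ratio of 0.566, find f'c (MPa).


f'c = 105 / 6^0.566
= 105 / 2.757
= 38.09 MPa

38.09


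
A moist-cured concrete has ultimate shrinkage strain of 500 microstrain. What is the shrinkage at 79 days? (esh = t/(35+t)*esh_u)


esh(79) = 79 / (35 + 79) * 500
= 79 / 114 * 500
= 346.5 microstrain

346.5


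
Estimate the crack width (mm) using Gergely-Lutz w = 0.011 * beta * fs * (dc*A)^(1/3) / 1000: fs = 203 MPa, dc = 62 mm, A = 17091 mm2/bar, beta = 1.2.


w = 0.011 * beta * fs * (dc * A)^(1/3) / 1000
= 0.011 * 1.2 * 203 * (62 * 17091)^(1/3) / 1000
= 0.273 mm

0.273


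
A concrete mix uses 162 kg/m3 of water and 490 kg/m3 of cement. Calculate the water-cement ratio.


w/c = water / cement
w/c = 162 / 490 = 0.331

0.331


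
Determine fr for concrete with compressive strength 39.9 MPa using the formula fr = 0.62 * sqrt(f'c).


fr = 0.62 * sqrt(39.9)
= 3.916 MPa

3.916


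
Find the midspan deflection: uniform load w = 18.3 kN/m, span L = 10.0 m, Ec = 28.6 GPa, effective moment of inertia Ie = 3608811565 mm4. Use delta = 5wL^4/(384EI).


Convert: L = 10.0 m = 10000 mm, Ec = 28.6 GPa = 28600 MPa
delta = 5 * 18.3 * 10000^4 / (384 * 28600 * 3608811565)
= 23.09 mm

23.09


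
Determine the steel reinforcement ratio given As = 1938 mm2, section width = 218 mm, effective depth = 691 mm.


rho = As / (b * d)
= 1938 / (218 * 691)
= 0.0129

0.0129


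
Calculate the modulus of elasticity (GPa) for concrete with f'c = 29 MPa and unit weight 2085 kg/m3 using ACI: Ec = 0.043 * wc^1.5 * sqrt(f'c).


Ec = 0.043 * 2085^1.5 * sqrt(29) / 1000
= 22.05 GPa

22.05


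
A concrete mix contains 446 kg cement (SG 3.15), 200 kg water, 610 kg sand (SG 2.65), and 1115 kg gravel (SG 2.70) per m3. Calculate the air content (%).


Vol cement = 446 / (3.15 * 1000) = 0.141587 m3
Vol water = 200 / 1000 = 0.2 m3
Vol sand = 610 / (2.65 * 1000) = 0.230189 m3
Vol gravel = 1115 / (2.70 * 1000) = 0.412963 m3
Total solid + water volume = 0.984739 m3
Air = (1 - 0.984739) * 100 = 1.53%

1.53


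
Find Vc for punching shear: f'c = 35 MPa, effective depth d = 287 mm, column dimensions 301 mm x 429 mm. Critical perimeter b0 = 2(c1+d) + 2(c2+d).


b0 = 2*(301 + 287) + 2*(429 + 287) = 2608 mm
Vc = 0.33 * sqrt(35) * 2608 * 287 / 1000
= 1461.29 kN

1461.29


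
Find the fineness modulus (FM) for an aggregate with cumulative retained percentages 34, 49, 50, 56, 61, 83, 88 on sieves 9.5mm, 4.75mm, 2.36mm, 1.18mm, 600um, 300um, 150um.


FM = sum(cumulative % retained) / 100
= 421 / 100
= 4.21

4.21


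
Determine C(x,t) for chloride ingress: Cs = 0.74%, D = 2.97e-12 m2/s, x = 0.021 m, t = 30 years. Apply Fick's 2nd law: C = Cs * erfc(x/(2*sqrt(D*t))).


t_seconds = 30 * 365.25 * 24 * 3600 = 946728000.0 s
arg = 0.021 / (2 * sqrt(2.97e-12 * 946728000.0))
= 0.198
erfc(0.198) = 0.7795
C = 0.74 * 0.7795 = 0.5768%

0.5768


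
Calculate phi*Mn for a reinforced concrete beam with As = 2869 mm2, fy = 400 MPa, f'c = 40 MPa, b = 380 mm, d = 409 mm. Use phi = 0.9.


a = As * fy / (0.85 * f'c * b)
= 2869 * 400 / (0.85 * 40 * 380)
= 88.8235 mm
Mn = As * fy * (d - a/2) / 10^6
= 418.4015 kN-m
phi*Mn = 0.9 * 418.4015 = 376.56 kN-m

376.56


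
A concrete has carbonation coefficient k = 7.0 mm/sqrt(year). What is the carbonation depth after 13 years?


depth = k * sqrt(t)
= 7.0 * sqrt(13)
= 25.24 mm

25.24


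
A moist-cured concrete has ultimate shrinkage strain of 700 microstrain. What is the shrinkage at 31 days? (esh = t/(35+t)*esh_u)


esh(31) = 31 / (35 + 31) * 700
= 31 / 66 * 700
= 328.8 microstrain

328.8


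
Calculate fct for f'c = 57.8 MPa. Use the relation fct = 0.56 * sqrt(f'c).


fct = 0.56 * sqrt(57.8)
= 0.56 * 7.603
= 4.257 MPa

4.257


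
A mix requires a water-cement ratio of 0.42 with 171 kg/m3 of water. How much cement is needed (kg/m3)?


Cement = water / (w/c)
= 171 / 0.42
= 407.1 kg/m3

407.1


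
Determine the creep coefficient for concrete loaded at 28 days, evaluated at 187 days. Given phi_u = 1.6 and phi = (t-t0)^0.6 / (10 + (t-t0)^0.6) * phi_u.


dt = 187 - 28 = 159
phi = 159^0.6 / (10 + 159^0.6) * 1.6
= 1.083

1.083


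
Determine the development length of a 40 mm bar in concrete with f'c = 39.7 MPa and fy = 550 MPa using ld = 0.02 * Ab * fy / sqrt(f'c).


Ab = pi * 40^2 / 4 = 1256.637 mm2
ld = 0.02 * 1256.637 * 550 / sqrt(39.7)
= 2193.9 mm

2193.9


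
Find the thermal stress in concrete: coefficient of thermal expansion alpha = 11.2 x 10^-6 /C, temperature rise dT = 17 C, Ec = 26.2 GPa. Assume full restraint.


sigma = alpha * dT * Ec
= 11.2e-6 * 17 * 26.2 * 1000
= 4.988 MPa

4.988


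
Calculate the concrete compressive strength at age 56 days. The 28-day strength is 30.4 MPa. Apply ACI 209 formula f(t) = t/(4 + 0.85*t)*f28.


f(56) = 56 / (4 + 0.85 * 56) * 30.4
= 56 / 51.6 * 30.4
= 32.99 MPa

32.99


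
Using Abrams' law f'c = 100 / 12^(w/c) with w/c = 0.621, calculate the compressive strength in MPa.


f'c = 100 / 12^0.621
= 100 / 4.679
= 21.37 MPa

21.37


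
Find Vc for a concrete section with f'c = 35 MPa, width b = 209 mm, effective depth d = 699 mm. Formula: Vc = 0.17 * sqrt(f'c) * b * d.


Vc = 0.17 * sqrt(35) * 209 * 699 / 1000
= 146.93 kN

146.93


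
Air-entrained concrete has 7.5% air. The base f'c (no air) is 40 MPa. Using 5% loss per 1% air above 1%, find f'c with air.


Strength loss = (7.5 - 1) * 5 = 32.5%
f'c = 40 * (1 - 32.5/100)
= 27.0 MPa

27.0


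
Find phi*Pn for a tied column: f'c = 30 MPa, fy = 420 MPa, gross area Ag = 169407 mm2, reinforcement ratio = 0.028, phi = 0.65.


Ast = rho * Ag = 0.028 * 169407 = 4743.396 mm2
phi*Pn = 0.65 * 0.80 * (0.85 * 30 * (169407 - 4743.396) + 420 * 4743.396) / 1000
= 3219.4 kN

3219.4


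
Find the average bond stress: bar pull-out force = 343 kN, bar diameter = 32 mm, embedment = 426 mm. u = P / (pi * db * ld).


u = P / (pi * db * ld)
= 343 * 1000 / (pi * 32 * 426)
= 8.009 MPa

8.009


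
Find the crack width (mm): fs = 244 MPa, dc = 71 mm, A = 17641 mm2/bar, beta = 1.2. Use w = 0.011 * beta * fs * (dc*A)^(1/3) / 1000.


w = 0.011 * beta * fs * (dc * A)^(1/3) / 1000
= 0.011 * 1.2 * 244 * (71 * 17641)^(1/3) / 1000
= 0.347 mm

0.347


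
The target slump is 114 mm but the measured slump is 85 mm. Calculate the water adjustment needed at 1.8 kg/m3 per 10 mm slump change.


Difference = 114 - 85 = 29 mm
Water adjustment = 29 * 1.8 / 10 = 5.2 kg/m3

5.2


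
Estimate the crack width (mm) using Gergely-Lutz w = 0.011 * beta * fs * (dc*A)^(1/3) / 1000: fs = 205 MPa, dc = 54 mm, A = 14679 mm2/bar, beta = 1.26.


w = 0.011 * beta * fs * (dc * A)^(1/3) / 1000
= 0.011 * 1.26 * 205 * (54 * 14679)^(1/3) / 1000
= 0.263 mm

0.263


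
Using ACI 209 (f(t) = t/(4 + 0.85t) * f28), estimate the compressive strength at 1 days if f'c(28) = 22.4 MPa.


f(1) = 1 / (4 + 0.85 * 1) * 22.4
= 1 / 4.85 * 22.4
= 4.62 MPa

4.62


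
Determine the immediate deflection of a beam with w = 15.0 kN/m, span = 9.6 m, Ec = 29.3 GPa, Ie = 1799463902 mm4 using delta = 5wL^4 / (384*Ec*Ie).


Convert: L = 9.6 m = 9600 mm, Ec = 29.3 GPa = 29300 MPa
delta = 5 * 15.0 * 9600^4 / (384 * 29300 * 1799463902)
= 31.46 mm

31.46


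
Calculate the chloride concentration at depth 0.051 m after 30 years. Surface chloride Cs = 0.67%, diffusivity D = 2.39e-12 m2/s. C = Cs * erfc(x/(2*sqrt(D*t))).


t_seconds = 30 * 365.25 * 24 * 3600 = 946728000.0 s
arg = 0.051 / (2 * sqrt(2.39e-12 * 946728000.0))
= 0.5361
erfc(0.5361) = 0.4484
C = 0.67 * 0.4484 = 0.3004%

0.3004


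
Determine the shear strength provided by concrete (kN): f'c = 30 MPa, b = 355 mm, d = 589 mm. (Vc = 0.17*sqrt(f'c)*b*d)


Vc = 0.17 * sqrt(30) * 355 * 589 / 1000
= 194.69 kN

194.69


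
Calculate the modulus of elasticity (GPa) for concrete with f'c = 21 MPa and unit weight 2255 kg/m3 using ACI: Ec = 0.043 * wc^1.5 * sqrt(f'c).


Ec = 0.043 * 2255^1.5 * sqrt(21) / 1000
= 21.1 GPa

21.1


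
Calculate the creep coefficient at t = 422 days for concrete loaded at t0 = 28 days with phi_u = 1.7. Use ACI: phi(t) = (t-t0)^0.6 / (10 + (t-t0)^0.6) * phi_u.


dt = 422 - 28 = 394
phi = 394^0.6 / (10 + 394^0.6) * 1.7
= 1.331

1.331


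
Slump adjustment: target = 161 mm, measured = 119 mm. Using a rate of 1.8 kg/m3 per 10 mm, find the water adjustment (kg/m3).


Difference = 161 - 119 = 42 mm
Water adjustment = 42 * 1.8 / 10 = 7.6 kg/m3

7.6


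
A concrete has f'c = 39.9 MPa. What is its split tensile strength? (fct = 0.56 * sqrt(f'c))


fct = 0.56 * sqrt(39.9)
= 0.56 * 6.317
= 3.537 MPa

3.537


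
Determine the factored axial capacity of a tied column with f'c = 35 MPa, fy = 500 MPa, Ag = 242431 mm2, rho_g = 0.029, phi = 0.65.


Ast = rho * Ag = 0.029 * 242431 = 7030.499 mm2
phi*Pn = 0.65 * 0.80 * (0.85 * 35 * (242431 - 7030.499) + 500 * 7030.499) / 1000
= 5469.58 kN

5469.58


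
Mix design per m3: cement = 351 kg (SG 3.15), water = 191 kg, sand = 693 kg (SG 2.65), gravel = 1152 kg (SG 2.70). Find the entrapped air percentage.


Vol cement = 351 / (3.15 * 1000) = 0.111429 m3
Vol water = 191 / 1000 = 0.191 m3
Vol sand = 693 / (2.65 * 1000) = 0.261509 m3
Vol gravel = 1152 / (2.70 * 1000) = 0.426667 m3
Total solid + water volume = 0.990605 m3
Air = (1 - 0.990605) * 100 = 0.94%

0.94


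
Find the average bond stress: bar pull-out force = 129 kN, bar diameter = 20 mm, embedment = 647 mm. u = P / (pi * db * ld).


u = P / (pi * db * ld)
= 129 * 1000 / (pi * 20 * 647)
= 3.173 MPa

3.173


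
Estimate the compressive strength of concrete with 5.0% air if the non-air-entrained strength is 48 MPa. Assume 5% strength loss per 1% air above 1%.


Strength loss = (5.0 - 1) * 5 = 20.0%
f'c = 48 * (1 - 20.0/100)
= 38.4 MPa

38.4


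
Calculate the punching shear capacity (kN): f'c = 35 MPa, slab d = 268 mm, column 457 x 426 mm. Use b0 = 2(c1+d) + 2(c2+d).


b0 = 2*(457 + 268) + 2*(426 + 268) = 2838 mm
Vc = 0.33 * sqrt(35) * 2838 * 268 / 1000
= 1484.89 kN

1484.89


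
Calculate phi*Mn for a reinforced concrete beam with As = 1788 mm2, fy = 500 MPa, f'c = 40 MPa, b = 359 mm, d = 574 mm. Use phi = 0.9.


a = As * fy / (0.85 * f'c * b)
= 1788 * 500 / (0.85 * 40 * 359)
= 73.2427 mm
Mn = As * fy * (d - a/2) / 10^6
= 480.4165 kN-m
phi*Mn = 0.9 * 480.4165 = 432.37 kN-m

432.37


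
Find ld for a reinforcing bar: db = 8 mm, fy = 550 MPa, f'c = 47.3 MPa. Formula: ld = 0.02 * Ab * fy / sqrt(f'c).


Ab = pi * 8^2 / 4 = 50.265 mm2
ld = 0.02 * 50.265 * 550 / sqrt(47.3)
= 80.4 mm

80.4


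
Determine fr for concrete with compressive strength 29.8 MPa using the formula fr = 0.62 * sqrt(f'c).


fr = 0.62 * sqrt(29.8)
= 3.385 MPa

3.385


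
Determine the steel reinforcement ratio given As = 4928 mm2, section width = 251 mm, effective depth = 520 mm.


rho = As / (b * d)
= 4928 / (251 * 520)
= 0.0378

0.0378


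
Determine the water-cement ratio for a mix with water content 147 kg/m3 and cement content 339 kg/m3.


w/c = water / cement
w/c = 147 / 339 = 0.434

0.434


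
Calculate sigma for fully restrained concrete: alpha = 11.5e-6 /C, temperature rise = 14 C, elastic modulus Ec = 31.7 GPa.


sigma = alpha * dT * Ec
= 11.5e-6 * 14 * 31.7 * 1000
= 5.104 MPa

5.104


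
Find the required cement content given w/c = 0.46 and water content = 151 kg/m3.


Cement = water / (w/c)
= 151 / 0.46
= 328.3 kg/m3

328.3


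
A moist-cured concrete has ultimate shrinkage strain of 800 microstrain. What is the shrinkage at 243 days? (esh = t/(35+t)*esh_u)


esh(243) = 243 / (35 + 243) * 800
= 243 / 278 * 800
= 699.3 microstrain

699.3


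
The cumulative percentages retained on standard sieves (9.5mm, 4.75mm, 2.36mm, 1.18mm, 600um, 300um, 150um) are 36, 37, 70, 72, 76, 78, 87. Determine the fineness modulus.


FM = sum(cumulative % retained) / 100
= 456 / 100
= 4.56

4.56


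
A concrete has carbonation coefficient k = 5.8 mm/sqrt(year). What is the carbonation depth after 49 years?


depth = k * sqrt(t)
= 5.8 * sqrt(49)
= 40.6 mm

40.6


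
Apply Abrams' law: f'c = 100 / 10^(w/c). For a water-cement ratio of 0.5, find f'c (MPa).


f'c = 100 / 10^0.5
= 100 / 3.162
= 31.62 MPa

31.62


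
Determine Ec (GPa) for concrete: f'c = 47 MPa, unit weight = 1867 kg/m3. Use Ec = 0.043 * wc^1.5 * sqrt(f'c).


Ec = 0.043 * 1867^1.5 * sqrt(47) / 1000
= 23.78 GPa

23.78


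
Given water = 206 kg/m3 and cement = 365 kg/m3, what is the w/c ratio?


w/c = water / cement
w/c = 206 / 365 = 0.564

0.564


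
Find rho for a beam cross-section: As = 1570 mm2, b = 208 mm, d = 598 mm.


rho = As / (b * d)
= 1570 / (208 * 598)
= 0.0126

0.0126


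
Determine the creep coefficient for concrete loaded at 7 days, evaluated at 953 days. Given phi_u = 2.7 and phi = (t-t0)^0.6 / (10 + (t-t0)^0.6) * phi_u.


dt = 953 - 7 = 946
phi = 946^0.6 / (10 + 946^0.6) * 2.7
= 2.32

2.32


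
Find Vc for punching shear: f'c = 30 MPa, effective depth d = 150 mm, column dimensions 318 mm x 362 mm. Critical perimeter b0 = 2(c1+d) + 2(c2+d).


b0 = 2*(318 + 150) + 2*(362 + 150) = 1960 mm
Vc = 0.33 * sqrt(30) * 1960 * 150 / 1000
= 531.4 kN

531.4


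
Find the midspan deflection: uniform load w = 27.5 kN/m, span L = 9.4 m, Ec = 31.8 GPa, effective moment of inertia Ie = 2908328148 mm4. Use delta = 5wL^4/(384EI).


Convert: L = 9.4 m = 9400 mm, Ec = 31.8 GPa = 31800 MPa
delta = 5 * 27.5 * 9400^4 / (384 * 31800 * 2908328148)
= 30.23 mm

30.23


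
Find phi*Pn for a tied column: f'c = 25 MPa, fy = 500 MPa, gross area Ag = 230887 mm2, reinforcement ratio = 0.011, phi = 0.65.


Ast = rho * Ag = 0.011 * 230887 = 2539.757 mm2
phi*Pn = 0.65 * 0.80 * (0.85 * 25 * (230887 - 2539.757) + 500 * 2539.757) / 1000
= 3183.57 kN

3183.57


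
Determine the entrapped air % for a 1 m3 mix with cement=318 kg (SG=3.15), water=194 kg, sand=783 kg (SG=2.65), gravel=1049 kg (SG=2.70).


Vol cement = 318 / (3.15 * 1000) = 0.100952 m3
Vol water = 194 / 1000 = 0.194 m3
Vol sand = 783 / (2.65 * 1000) = 0.295472 m3
Vol gravel = 1049 / (2.70 * 1000) = 0.388519 m3
Total solid + water volume = 0.978943 m3
Air = (1 - 0.978943) * 100 = 2.11%

2.11


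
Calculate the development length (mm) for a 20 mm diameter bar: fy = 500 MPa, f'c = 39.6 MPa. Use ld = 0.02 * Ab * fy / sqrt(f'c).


Ab = pi * 20^2 / 4 = 314.159 mm2
ld = 0.02 * 314.159 * 500 / sqrt(39.6)
= 499.2 mm

499.2


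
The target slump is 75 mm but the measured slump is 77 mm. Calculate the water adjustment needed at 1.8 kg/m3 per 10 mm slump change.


Difference = 75 - 77 = -2 mm
Water adjustment = -2 * 1.8 / 10 = -0.4 kg/m3

-0.4


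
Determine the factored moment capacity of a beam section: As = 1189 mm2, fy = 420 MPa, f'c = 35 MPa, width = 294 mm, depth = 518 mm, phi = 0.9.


a = As * fy / (0.85 * f'c * b)
= 1189 * 420 / (0.85 * 35 * 294)
= 57.0948 mm
Mn = As * fy * (d - a/2) / 10^6
= 244.4228 kN-m
phi*Mn = 0.9 * 244.4228 = 219.98 kN-m

219.98


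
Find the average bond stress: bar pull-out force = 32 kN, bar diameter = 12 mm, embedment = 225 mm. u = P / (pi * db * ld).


u = P / (pi * db * ld)
= 32 * 1000 / (pi * 12 * 225)
= 3.773 MPa

3.773


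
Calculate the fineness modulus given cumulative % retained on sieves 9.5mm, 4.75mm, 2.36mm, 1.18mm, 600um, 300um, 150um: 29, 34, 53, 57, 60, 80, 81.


FM = sum(cumulative % retained) / 100
= 394 / 100
= 3.94

3.94


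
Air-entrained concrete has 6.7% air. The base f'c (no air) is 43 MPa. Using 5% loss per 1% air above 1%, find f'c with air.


Strength loss = (6.7 - 1) * 5 = 28.5%
f'c = 43 * (1 - 28.5/100)
= 30.75 MPa

30.75


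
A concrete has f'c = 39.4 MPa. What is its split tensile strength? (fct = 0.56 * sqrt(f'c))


fct = 0.56 * sqrt(39.4)
= 0.56 * 6.277
= 3.515 MPa

3.515


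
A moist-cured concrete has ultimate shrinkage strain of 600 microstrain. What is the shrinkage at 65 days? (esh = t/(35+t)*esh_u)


esh(65) = 65 / (35 + 65) * 600
= 65 / 100 * 600
= 390.0 microstrain

390.0


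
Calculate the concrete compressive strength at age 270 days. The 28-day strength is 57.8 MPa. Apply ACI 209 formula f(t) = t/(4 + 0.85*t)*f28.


f(270) = 270 / (4 + 0.85 * 270) * 57.8
= 270 / 233.5 * 57.8
= 66.84 MPa

66.84


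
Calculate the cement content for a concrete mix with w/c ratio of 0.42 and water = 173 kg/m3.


Cement = water / (w/c)
= 173 / 0.42
= 411.9 kg/m3

411.9


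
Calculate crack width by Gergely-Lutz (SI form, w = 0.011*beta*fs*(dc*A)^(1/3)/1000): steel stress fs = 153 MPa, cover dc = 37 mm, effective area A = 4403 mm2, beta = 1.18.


w = 0.011 * beta * fs * (dc * A)^(1/3) / 1000
= 0.011 * 1.18 * 153 * (37 * 4403)^(1/3) / 1000
= 0.108 mm

0.108


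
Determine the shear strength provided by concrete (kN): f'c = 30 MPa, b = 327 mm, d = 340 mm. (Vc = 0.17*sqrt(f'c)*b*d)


Vc = 0.17 * sqrt(30) * 327 * 340 / 1000
= 103.52 kN

103.52


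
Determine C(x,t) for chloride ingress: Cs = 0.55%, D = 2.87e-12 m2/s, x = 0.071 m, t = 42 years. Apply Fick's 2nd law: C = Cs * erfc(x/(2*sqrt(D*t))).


t_seconds = 42 * 365.25 * 24 * 3600 = 1325419200.0 s
arg = 0.071 / (2 * sqrt(2.87e-12 * 1325419200.0))
= 0.5756
erfc(0.5756) = 0.4156
C = 0.55 * 0.4156 = 0.2286%

0.2286


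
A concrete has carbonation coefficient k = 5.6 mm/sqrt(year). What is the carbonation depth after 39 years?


depth = k * sqrt(t)
= 5.6 * sqrt(39)
= 34.97 mm

34.97


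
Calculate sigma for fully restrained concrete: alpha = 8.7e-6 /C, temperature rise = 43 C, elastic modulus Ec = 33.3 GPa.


sigma = alpha * dT * Ec
= 8.7e-6 * 43 * 33.3 * 1000
= 12.458 MPa

12.458


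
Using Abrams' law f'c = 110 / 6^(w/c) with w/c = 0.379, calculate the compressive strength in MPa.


f'c = 110 / 6^0.379
= 110 / 1.972
= 55.78 MPa

55.78


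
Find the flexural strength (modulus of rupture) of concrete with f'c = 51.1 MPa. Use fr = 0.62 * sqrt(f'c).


fr = 0.62 * sqrt(51.1)
= 4.432 MPa

4.432


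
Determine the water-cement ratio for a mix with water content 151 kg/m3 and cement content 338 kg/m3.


w/c = water / cement
w/c = 151 / 338 = 0.447

0.447


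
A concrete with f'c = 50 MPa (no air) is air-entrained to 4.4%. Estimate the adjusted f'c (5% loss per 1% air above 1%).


Strength loss = (4.4 - 1) * 5 = 17.0%
f'c = 50 * (1 - 17.0/100)
= 41.5 MPa

41.5


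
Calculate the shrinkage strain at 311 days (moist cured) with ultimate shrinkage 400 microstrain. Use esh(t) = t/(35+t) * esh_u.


esh(311) = 311 / (35 + 311) * 400
= 311 / 346 * 400
= 359.5 microstrain

359.5


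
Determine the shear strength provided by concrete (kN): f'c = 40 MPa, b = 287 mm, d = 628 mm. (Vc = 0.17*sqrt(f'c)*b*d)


Vc = 0.17 * sqrt(40) * 287 * 628 / 1000
= 193.79 kN

193.79


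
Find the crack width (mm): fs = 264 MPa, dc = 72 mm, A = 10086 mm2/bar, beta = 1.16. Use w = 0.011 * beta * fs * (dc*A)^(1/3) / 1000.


w = 0.011 * beta * fs * (dc * A)^(1/3) / 1000
= 0.011 * 1.16 * 264 * (72 * 10086)^(1/3) / 1000
= 0.303 mm

0.303


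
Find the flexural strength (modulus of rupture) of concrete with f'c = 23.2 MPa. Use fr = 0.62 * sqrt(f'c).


fr = 0.62 * sqrt(23.2)
= 2.986 MPa

2.986


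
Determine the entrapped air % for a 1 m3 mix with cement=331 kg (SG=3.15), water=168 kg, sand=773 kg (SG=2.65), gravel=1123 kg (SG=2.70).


Vol cement = 331 / (3.15 * 1000) = 0.105079 m3
Vol water = 168 / 1000 = 0.168 m3
Vol sand = 773 / (2.65 * 1000) = 0.291698 m3
Vol gravel = 1123 / (2.70 * 1000) = 0.415926 m3
Total solid + water volume = 0.980703 m3
Air = (1 - 0.980703) * 100 = 1.93%

1.93


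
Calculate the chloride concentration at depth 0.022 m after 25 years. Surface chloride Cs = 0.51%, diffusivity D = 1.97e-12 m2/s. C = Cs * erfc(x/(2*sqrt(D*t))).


t_seconds = 25 * 365.25 * 24 * 3600 = 788940000.0 s
arg = 0.022 / (2 * sqrt(1.97e-12 * 788940000.0))
= 0.279
erfc(0.279) = 0.6931
C = 0.51 * 0.6931 = 0.3535%

0.3535


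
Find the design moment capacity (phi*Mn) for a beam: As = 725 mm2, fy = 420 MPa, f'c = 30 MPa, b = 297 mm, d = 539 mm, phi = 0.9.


a = As * fy / (0.85 * f'c * b)
= 725 * 420 / (0.85 * 30 * 297)
= 40.206 mm
Mn = As * fy * (d - a/2) / 10^6
= 158.0041 kN-m
phi*Mn = 0.9 * 158.0041 = 142.2 kN-m

142.2


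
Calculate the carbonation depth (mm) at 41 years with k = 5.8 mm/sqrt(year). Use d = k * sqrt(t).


depth = k * sqrt(t)
= 5.8 * sqrt(41)
= 37.14 mm

37.14


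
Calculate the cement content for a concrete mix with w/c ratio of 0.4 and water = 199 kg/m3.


Cement = water / (w/c)
= 199 / 0.4
= 497.5 kg/m3

497.5


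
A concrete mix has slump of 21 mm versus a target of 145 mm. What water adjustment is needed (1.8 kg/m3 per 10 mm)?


Difference = 145 - 21 = 124 mm
Water adjustment = 124 * 1.8 / 10 = 22.3 kg/m3

22.3


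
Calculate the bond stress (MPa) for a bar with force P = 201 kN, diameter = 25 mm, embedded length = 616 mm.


u = P / (pi * db * ld)
= 201 * 1000 / (pi * 25 * 616)
= 4.155 MPa

4.155


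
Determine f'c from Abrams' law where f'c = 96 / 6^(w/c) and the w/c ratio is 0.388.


f'c = 96 / 6^0.388
= 96 / 2.004
= 47.9 MPa

47.9


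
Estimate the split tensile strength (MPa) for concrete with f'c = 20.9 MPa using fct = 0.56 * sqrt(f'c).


fct = 0.56 * sqrt(20.9)
= 0.56 * 4.572
= 2.56 MPa

2.56


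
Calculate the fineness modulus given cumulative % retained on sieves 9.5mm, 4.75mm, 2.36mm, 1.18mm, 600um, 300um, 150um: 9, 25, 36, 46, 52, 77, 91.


FM = sum(cumulative % retained) / 100
= 336 / 100
= 3.36

3.36


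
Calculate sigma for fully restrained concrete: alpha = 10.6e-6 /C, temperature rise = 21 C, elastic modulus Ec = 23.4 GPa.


sigma = alpha * dT * Ec
= 10.6e-6 * 21 * 23.4 * 1000
= 5.209 MPa

5.209


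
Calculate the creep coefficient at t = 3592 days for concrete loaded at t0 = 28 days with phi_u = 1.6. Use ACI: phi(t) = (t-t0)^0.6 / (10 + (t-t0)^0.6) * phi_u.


dt = 3592 - 28 = 3564
phi = 3564^0.6 / (10 + 3564^0.6) * 1.6
= 1.49

1.49


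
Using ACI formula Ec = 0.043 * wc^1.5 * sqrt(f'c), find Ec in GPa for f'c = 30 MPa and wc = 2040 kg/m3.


Ec = 0.043 * 2040^1.5 * sqrt(30) / 1000
= 21.7 GPa

21.7


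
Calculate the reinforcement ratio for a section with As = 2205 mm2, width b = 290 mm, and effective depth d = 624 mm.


rho = As / (b * d)
= 2205 / (290 * 624)
= 0.0122

0.0122


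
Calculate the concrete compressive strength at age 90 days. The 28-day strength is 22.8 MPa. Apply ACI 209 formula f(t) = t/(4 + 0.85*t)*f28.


f(90) = 90 / (4 + 0.85 * 90) * 22.8
= 90 / 80.5 * 22.8
= 25.49 MPa

25.49


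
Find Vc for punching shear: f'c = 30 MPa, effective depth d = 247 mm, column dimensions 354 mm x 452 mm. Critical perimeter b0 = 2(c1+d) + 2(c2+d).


b0 = 2*(354 + 247) + 2*(452 + 247) = 2600 mm
Vc = 0.33 * sqrt(30) * 2600 * 247 / 1000
= 1160.77 kN

1160.77


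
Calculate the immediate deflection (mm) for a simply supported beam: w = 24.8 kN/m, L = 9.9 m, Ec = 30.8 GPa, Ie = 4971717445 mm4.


Convert: L = 9.9 m = 9900 mm, Ec = 30.8 GPa = 30800 MPa
delta = 5 * 24.8 * 9900^4 / (384 * 30800 * 4971717445)
= 20.26 mm

20.26


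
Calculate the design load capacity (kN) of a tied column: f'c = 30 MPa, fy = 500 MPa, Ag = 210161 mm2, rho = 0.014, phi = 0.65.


Ast = rho * Ag = 0.014 * 210161 = 2942.254 mm2
phi*Pn = 0.65 * 0.80 * (0.85 * 30 * (210161 - 2942.254) + 500 * 2942.254) / 1000
= 3512.71 kN

3512.71


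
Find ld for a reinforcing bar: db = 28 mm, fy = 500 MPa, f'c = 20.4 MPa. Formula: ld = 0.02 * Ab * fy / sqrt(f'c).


Ab = pi * 28^2 / 4 = 615.752 mm2
ld = 0.02 * 615.752 * 500 / sqrt(20.4)
= 1363.3 mm

1363.3


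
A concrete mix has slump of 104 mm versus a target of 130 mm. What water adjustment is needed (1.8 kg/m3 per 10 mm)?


Difference = 130 - 104 = 26 mm
Water adjustment = 26 * 1.8 / 10 = 4.7 kg/m3

4.7


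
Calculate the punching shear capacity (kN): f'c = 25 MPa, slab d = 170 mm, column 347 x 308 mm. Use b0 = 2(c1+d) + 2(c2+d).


b0 = 2*(347 + 170) + 2*(308 + 170) = 1990 mm
Vc = 0.33 * sqrt(25) * 1990 * 170 / 1000
= 558.2 kN

558.2


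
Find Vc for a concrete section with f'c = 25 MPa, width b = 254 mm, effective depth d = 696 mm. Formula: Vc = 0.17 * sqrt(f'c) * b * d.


Vc = 0.17 * sqrt(25) * 254 * 696 / 1000
= 150.27 kN

150.27


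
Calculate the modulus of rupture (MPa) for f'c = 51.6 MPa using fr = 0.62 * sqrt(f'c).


fr = 0.62 * sqrt(51.6)
= 4.454 MPa

4.454


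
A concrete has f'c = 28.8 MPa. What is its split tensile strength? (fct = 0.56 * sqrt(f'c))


fct = 0.56 * sqrt(28.8)
= 0.56 * 5.367
= 3.005 MPa

3.005


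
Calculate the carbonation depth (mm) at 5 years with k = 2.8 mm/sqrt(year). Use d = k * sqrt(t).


depth = k * sqrt(t)
= 2.8 * sqrt(5)
= 6.26 mm

6.26


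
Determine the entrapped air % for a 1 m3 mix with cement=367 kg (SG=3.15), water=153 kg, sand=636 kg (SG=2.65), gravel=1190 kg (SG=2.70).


Vol cement = 367 / (3.15 * 1000) = 0.116508 m3
Vol water = 153 / 1000 = 0.153 m3
Vol sand = 636 / (2.65 * 1000) = 0.24 m3
Vol gravel = 1190 / (2.70 * 1000) = 0.440741 m3
Total solid + water volume = 0.950249 m3
Air = (1 - 0.950249) * 100 = 4.98%

4.98


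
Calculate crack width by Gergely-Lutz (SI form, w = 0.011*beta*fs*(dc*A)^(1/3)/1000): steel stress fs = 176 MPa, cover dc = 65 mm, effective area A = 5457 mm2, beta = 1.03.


w = 0.011 * beta * fs * (dc * A)^(1/3) / 1000
= 0.011 * 1.03 * 176 * (65 * 5457)^(1/3) / 1000
= 0.141 mm

0.141


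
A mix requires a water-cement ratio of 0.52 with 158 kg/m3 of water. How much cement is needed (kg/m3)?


Cement = water / (w/c)
= 158 / 0.52
= 303.8 kg/m3

303.8


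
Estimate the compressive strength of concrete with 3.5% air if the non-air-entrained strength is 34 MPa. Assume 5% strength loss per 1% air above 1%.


Strength loss = (3.5 - 1) * 5 = 12.5%
f'c = 34 * (1 - 12.5/100)
= 29.75 MPa

29.75


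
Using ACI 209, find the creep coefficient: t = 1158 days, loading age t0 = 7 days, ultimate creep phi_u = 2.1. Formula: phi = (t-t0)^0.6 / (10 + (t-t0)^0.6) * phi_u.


dt = 1158 - 7 = 1151
phi = 1151^0.6 / (10 + 1151^0.6) * 2.1
= 1.833

1.833


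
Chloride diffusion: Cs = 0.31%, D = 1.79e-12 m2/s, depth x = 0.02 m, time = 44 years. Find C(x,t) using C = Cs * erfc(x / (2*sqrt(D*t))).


t_seconds = 44 * 365.25 * 24 * 3600 = 1388534400.0 s
arg = 0.02 / (2 * sqrt(1.79e-12 * 1388534400.0))
= 0.2006
erfc(0.2006) = 0.7767
C = 0.31 * 0.7767 = 0.2408%

0.2408


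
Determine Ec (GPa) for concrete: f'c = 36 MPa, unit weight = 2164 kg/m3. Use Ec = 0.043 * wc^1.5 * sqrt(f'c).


Ec = 0.043 * 2164^1.5 * sqrt(36) / 1000
= 25.97 GPa

25.97


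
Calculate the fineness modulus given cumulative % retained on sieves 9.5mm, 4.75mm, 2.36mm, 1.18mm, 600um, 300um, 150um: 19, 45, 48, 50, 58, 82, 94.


FM = sum(cumulative % retained) / 100
= 396 / 100
= 3.96

3.96


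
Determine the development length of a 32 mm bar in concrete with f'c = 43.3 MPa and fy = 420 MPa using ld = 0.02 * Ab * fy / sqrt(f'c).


Ab = pi * 32^2 / 4 = 804.248 mm2
ld = 0.02 * 804.248 * 420 / sqrt(43.3)
= 1026.7 mm

1026.7


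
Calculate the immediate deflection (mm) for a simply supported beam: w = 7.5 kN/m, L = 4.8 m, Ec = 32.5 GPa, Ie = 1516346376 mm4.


Convert: L = 4.8 m = 4800 mm, Ec = 32.5 GPa = 32500 MPa
delta = 5 * 7.5 * 4800^4 / (384 * 32500 * 1516346376)
= 1.05 mm

1.05


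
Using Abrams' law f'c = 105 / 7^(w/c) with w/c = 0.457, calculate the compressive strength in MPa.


f'c = 105 / 7^0.457
= 105 / 2.433
= 43.15 MPa

43.15


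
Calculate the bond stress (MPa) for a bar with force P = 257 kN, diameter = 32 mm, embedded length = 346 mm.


u = P / (pi * db * ld)
= 257 * 1000 / (pi * 32 * 346)
= 7.389 MPa

7.389


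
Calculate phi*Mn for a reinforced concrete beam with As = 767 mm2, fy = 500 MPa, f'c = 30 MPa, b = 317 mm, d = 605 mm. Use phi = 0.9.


a = As * fy / (0.85 * f'c * b)
= 767 * 500 / (0.85 * 30 * 317)
= 47.4423 mm
Mn = As * fy * (d - a/2) / 10^6
= 222.9204 kN-m
phi*Mn = 0.9 * 222.9204 = 200.63 kN-m

200.63


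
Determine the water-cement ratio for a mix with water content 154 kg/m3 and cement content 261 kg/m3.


w/c = water / cement
w/c = 154 / 261 = 0.59

0.59


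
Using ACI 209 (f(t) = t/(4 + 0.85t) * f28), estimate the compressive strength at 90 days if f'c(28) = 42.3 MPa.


f(90) = 90 / (4 + 0.85 * 90) * 42.3
= 90 / 80.5 * 42.3
= 47.29 MPa

47.29


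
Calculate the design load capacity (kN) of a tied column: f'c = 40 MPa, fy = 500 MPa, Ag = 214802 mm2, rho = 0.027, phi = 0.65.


Ast = rho * Ag = 0.027 * 214802 = 5799.654 mm2
phi*Pn = 0.65 * 0.80 * (0.85 * 40 * (214802 - 5799.654) + 500 * 5799.654) / 1000
= 5203.07 kN

5203.07


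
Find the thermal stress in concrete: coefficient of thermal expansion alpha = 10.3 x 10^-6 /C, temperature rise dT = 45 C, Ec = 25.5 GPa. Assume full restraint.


sigma = alpha * dT * Ec
= 10.3e-6 * 45 * 25.5 * 1000
= 11.819 MPa

11.819


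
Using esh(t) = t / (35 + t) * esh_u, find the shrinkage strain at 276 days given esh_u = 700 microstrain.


esh(276) = 276 / (35 + 276) * 700
= 276 / 311 * 700
= 621.2 microstrain

621.2


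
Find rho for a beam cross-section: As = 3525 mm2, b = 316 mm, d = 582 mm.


rho = As / (b * d)
= 3525 / (316 * 582)
= 0.0192

0.0192


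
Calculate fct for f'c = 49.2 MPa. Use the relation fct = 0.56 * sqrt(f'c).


fct = 0.56 * sqrt(49.2)
= 0.56 * 7.014
= 3.928 MPa

3.928


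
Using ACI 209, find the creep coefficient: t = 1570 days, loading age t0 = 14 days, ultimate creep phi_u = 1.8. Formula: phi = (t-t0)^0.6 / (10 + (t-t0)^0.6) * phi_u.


dt = 1570 - 14 = 1556
phi = 1556^0.6 / (10 + 1556^0.6) * 1.8
= 1.605

1.605


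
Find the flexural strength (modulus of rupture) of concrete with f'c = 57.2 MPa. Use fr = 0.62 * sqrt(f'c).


fr = 0.62 * sqrt(57.2)
= 4.689 MPa

4.689


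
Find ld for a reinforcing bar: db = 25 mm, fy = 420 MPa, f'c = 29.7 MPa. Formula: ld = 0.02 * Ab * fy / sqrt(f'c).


Ab = pi * 25^2 / 4 = 490.874 mm2
ld = 0.02 * 490.874 * 420 / sqrt(29.7)
= 756.6 mm

756.6


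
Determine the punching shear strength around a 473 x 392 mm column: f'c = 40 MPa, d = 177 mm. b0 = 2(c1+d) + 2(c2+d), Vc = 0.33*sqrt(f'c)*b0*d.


b0 = 2*(473 + 177) + 2*(392 + 177) = 2438 mm
Vc = 0.33 * sqrt(40) * 2438 * 177 / 1000
= 900.64 kN

900.64


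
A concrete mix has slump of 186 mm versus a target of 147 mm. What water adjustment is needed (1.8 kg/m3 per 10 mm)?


Difference = 147 - 186 = -39 mm
Water adjustment = -39 * 1.8 / 10 = -7.0 kg/m3

-7.0


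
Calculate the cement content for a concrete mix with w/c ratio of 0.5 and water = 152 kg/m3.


Cement = water / (w/c)
= 152 / 0.5
= 304.0 kg/m3

304.0


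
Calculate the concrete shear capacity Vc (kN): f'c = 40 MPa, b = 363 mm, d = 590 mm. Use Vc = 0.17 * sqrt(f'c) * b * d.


Vc = 0.17 * sqrt(40) * 363 * 590 / 1000
= 230.27 kN

230.27


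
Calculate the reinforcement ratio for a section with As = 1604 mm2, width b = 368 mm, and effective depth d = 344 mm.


rho = As / (b * d)
= 1604 / (368 * 344)
= 0.0127

0.0127


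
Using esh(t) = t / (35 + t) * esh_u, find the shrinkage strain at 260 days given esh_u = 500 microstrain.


esh(260) = 260 / (35 + 260) * 500
= 260 / 295 * 500
= 440.7 microstrain

440.7


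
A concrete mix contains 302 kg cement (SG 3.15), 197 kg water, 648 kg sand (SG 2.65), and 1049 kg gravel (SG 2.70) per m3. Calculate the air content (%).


Vol cement = 302 / (3.15 * 1000) = 0.095873 m3
Vol water = 197 / 1000 = 0.197 m3
Vol sand = 648 / (2.65 * 1000) = 0.244528 m3
Vol gravel = 1049 / (2.70 * 1000) = 0.388519 m3
Total solid + water volume = 0.92592 m3
Air = (1 - 0.92592) * 100 = 7.41%

7.41


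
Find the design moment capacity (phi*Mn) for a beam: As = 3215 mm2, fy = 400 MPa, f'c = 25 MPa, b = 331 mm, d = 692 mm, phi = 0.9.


a = As * fy / (0.85 * f'c * b)
= 3215 * 400 / (0.85 * 25 * 331)
= 182.8328 mm
Mn = As * fy * (d - a/2) / 10^6
= 772.3505 kN-m
phi*Mn = 0.9 * 772.3505 = 695.12 kN-m

695.12


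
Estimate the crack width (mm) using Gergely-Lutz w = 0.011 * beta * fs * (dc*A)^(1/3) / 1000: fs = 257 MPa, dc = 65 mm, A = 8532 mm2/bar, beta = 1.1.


w = 0.011 * beta * fs * (dc * A)^(1/3) / 1000
= 0.011 * 1.1 * 257 * (65 * 8532)^(1/3) / 1000
= 0.255 mm

0.255


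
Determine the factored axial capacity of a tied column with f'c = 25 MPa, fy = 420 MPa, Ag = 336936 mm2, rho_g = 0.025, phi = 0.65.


Ast = rho * Ag = 0.025 * 336936 = 8423.4 mm2
phi*Pn = 0.65 * 0.80 * (0.85 * 25 * (336936 - 8423.4) + 420 * 8423.4) / 1000
= 5469.73 kN

5469.73


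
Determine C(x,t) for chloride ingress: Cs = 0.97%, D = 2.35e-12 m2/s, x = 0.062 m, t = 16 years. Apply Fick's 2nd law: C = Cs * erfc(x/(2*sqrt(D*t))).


t_seconds = 16 * 365.25 * 24 * 3600 = 504921600.0 s
arg = 0.062 / (2 * sqrt(2.35e-12 * 504921600.0))
= 0.8999
erfc(0.8999) = 0.2031
C = 0.97 * 0.2031 = 0.197%

0.197


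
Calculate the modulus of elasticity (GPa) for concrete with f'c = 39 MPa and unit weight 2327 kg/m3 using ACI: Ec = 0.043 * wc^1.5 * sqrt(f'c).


Ec = 0.043 * 2327^1.5 * sqrt(39) / 1000
= 30.14 GPa

30.14


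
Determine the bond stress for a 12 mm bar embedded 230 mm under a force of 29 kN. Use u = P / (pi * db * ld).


u = P / (pi * db * ld)
= 29 * 1000 / (pi * 12 * 230)
= 3.345 MPa

3.345


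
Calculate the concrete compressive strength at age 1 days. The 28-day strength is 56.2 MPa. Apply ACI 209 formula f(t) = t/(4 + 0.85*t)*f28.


f(1) = 1 / (4 + 0.85 * 1) * 56.2
= 1 / 4.85 * 56.2
= 11.59 MPa

11.59
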